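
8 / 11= 0.73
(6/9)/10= 1/15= 0.07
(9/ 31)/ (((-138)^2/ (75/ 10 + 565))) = 1145/ 131192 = 0.01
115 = 115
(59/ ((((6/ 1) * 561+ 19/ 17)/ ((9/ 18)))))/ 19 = 1003/ 2175158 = 0.00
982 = 982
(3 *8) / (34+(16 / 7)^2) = 588 / 961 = 0.61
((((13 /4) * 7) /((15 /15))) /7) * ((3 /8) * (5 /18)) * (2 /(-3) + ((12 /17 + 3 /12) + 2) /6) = -4615 /78336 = -0.06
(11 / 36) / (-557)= -11 / 20052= -0.00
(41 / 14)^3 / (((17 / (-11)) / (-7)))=758131 / 6664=113.77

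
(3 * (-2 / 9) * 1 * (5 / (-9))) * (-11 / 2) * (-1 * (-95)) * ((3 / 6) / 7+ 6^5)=-568819625 / 378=-1504813.82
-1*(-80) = 80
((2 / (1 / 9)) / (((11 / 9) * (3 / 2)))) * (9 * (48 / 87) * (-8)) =-124416 / 319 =-390.02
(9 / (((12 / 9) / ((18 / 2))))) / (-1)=-243 / 4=-60.75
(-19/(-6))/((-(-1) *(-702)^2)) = 19/2956824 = 0.00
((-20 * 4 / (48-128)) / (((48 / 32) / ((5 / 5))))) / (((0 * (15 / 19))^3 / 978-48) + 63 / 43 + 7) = -43 / 2550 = -0.02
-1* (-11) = 11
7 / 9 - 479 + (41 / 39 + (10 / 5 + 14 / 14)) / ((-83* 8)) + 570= 3564779 / 38844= 91.77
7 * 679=4753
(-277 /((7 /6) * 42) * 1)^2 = 76729 /2401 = 31.96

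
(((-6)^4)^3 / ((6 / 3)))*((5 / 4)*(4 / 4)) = 1360488960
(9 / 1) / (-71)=-9 / 71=-0.13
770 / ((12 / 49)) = 18865 / 6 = 3144.17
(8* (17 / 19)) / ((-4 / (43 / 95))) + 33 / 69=-13771 / 41515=-0.33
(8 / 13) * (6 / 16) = 3 / 13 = 0.23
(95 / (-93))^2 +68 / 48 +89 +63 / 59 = 92.53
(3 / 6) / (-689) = -0.00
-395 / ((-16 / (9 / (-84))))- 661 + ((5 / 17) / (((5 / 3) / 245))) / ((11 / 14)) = -50987611 / 83776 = -608.62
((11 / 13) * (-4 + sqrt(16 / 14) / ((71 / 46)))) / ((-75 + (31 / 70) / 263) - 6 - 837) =810040 / 219704537 - 2661560 * sqrt(14) / 15599022127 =0.00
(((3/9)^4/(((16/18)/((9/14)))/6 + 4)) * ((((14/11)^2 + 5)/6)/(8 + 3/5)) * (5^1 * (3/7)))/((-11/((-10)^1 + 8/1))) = 60075/411848668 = 0.00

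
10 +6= 16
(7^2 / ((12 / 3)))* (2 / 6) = 49 / 12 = 4.08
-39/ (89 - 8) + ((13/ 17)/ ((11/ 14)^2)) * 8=523627/ 55539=9.43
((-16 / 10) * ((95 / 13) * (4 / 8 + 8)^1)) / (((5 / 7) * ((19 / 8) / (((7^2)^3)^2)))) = -52707621661408 / 65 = -810886487098.58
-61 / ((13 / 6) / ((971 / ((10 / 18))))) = -3198474 / 65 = -49207.29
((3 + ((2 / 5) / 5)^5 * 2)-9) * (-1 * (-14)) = -820311604 / 9765625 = -84.00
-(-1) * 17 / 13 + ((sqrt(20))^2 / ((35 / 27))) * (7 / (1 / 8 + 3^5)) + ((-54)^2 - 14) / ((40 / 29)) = 212970691 / 101140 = 2105.70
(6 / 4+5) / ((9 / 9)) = 13 / 2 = 6.50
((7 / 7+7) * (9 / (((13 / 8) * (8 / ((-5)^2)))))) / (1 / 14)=25200 / 13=1938.46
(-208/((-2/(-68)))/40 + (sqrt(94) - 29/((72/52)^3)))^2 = 30045184973209/850305600 - 5474053 * sqrt(94)/14580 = 31694.46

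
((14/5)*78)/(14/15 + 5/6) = 6552/53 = 123.62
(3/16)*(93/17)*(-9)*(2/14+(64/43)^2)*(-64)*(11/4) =843020541/220031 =3831.37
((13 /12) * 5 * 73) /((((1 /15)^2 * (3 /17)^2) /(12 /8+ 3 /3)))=171413125 /24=7142213.54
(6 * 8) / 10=24 / 5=4.80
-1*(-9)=9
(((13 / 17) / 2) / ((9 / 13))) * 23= 3887 / 306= 12.70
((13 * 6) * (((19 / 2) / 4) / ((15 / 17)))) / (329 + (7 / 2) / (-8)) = 16796 / 26285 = 0.64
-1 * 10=-10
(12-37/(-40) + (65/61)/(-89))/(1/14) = 19629351/108580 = 180.78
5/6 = 0.83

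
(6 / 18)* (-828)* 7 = -1932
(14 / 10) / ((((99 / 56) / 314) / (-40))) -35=-988169 / 99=-9981.51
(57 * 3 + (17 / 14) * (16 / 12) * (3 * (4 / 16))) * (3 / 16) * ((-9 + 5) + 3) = -7233 / 224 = -32.29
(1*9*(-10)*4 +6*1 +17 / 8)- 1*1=-2823 / 8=-352.88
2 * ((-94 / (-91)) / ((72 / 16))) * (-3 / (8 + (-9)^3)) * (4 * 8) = 12032 / 196833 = 0.06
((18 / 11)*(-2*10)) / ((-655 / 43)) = 3096 / 1441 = 2.15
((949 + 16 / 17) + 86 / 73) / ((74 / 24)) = 14164068 / 45917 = 308.47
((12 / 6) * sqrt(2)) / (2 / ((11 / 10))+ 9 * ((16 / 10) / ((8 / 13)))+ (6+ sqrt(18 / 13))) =-36300 * sqrt(13) / 38270707+ 2455310 * sqrt(2) / 38270707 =0.09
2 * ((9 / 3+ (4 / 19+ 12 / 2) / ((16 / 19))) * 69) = 5727 / 4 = 1431.75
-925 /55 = -185 /11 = -16.82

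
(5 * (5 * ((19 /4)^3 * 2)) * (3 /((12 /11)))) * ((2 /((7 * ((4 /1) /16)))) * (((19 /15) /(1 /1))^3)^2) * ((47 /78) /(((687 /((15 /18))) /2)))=166829539751743 /1640696148000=101.68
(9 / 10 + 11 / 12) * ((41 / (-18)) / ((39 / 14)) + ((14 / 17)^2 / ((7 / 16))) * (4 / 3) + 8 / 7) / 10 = 185142931 / 426043800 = 0.43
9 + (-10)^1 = -1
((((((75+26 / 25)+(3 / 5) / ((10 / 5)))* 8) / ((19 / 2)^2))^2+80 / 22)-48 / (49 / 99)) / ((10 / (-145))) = 30270018384948 / 43901886875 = 689.49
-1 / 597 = -0.00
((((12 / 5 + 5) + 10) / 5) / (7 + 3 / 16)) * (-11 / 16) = -957 / 2875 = -0.33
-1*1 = -1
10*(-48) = -480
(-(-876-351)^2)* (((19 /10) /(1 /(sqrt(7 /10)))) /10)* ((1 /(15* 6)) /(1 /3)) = -9535017* sqrt(70) /10000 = -7977.57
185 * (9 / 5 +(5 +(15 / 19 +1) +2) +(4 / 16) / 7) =1045731 / 532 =1965.66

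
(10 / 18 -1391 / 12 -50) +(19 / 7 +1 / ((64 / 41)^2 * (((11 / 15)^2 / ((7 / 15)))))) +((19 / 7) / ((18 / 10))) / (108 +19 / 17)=-626606873225 / 3861344256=-162.28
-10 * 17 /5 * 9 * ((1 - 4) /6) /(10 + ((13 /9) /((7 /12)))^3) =1416933 /233218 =6.08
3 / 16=0.19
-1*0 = 0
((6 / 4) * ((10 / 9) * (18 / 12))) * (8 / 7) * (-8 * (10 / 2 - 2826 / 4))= 112240 / 7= 16034.29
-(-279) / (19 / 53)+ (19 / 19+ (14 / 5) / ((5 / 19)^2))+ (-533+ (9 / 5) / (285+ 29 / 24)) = 4677211569 / 16313875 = 286.70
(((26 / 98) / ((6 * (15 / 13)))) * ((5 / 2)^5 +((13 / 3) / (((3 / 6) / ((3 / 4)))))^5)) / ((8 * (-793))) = -4433 / 62720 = -0.07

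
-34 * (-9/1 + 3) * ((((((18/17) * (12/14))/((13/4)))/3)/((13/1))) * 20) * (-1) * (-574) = 2833920/169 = 16768.76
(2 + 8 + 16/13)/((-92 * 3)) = -73/1794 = -0.04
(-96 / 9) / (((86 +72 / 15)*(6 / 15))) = -200 / 681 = -0.29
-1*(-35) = 35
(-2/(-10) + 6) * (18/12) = 9.30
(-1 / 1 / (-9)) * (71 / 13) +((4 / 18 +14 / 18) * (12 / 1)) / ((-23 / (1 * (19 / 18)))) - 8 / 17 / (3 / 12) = -1.83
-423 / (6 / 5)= -705 / 2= -352.50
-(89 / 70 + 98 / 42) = -757 / 210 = -3.60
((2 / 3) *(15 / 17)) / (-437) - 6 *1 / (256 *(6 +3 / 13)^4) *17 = -0.00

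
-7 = -7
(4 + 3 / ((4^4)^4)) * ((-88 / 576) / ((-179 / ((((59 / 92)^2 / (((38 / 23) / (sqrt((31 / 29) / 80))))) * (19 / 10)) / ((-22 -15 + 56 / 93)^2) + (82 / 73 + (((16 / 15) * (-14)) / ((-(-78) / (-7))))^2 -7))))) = -1481950062133707793 / 106374278794759372800 + 632178830568879737 * sqrt(4495) / 300833386881357300367360000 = -0.01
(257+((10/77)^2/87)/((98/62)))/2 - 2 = 6394660831/50550654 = 126.50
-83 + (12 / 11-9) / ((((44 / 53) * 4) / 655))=-3180893 / 1936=-1643.02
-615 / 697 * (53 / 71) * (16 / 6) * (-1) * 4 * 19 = 161120 / 1207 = 133.49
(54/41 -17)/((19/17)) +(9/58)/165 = -34867553/2485010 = -14.03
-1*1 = -1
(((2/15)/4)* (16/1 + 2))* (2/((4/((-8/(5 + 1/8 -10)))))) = 32/65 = 0.49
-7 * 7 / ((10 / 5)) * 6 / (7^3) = -3 / 7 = -0.43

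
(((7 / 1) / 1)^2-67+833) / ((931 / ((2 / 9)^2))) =3260 / 75411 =0.04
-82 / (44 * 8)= -41 / 176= -0.23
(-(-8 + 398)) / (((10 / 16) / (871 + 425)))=-808704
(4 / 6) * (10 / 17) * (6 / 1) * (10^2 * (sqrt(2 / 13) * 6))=24000 * sqrt(26) / 221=553.74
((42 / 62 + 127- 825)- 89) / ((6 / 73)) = -889724 / 93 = -9566.92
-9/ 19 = -0.47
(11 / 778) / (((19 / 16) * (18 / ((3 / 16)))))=0.00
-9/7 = -1.29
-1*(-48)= 48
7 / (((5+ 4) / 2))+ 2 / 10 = 79 / 45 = 1.76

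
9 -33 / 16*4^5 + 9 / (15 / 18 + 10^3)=-12628461 / 6005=-2102.99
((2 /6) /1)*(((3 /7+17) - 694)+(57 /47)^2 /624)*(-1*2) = 2176051811 /4824456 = 451.05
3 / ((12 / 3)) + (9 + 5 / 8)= 83 / 8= 10.38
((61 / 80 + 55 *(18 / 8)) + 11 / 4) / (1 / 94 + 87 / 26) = 6220591 / 164080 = 37.91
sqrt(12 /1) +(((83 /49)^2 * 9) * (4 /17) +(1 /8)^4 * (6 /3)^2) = 2 * sqrt(3) +253996913 /41796608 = 9.54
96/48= 2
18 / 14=9 / 7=1.29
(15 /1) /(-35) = -3 /7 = -0.43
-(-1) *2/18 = 1/9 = 0.11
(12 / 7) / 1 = 12 / 7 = 1.71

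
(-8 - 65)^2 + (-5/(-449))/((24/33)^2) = 153134749/28736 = 5329.02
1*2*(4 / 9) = 0.89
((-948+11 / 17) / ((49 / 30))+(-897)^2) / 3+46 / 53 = 11832396915 / 44149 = 268010.53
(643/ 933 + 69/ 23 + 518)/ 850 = 243368/ 396525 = 0.61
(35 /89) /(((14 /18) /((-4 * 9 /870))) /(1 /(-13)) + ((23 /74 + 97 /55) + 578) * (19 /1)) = 1923075 /55090780348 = 0.00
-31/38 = -0.82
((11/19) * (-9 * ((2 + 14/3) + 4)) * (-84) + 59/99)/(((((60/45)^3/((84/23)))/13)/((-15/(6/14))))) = -251759449305/76912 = -3273344.20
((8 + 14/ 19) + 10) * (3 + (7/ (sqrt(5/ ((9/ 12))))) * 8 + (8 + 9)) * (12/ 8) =10680/ 19 + 14952 * sqrt(15)/ 95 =1171.67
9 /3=3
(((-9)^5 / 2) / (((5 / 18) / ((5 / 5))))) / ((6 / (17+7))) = -2125764 / 5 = -425152.80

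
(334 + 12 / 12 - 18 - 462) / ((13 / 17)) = -2465 / 13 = -189.62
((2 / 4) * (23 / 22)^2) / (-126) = -529 / 121968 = -0.00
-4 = -4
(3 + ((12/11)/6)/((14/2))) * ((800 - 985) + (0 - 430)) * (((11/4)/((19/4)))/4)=-143295/532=-269.35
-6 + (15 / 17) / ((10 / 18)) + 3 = -24 / 17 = -1.41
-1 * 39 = -39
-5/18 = -0.28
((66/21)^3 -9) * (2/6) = 7561/1029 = 7.35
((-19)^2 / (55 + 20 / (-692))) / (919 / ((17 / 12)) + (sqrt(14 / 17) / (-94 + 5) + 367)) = 94491389*sqrt(238) / 22459201325523810 + 145210870433807 / 22459201325523810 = 0.01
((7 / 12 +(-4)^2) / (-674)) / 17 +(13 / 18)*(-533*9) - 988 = -612201139 / 137496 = -4452.50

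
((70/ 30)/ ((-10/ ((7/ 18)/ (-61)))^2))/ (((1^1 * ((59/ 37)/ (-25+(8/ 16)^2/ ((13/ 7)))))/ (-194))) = 530572637/ 184939653600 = 0.00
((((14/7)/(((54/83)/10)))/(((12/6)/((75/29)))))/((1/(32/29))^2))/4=2656000/219501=12.10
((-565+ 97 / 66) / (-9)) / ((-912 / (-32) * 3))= 37193 / 50787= 0.73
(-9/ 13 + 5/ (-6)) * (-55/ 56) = 935/ 624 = 1.50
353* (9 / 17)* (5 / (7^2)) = 15885 / 833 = 19.07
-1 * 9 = -9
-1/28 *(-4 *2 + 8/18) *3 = 17/21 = 0.81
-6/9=-2/3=-0.67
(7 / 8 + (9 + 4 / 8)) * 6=62.25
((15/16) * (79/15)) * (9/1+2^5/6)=3397/48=70.77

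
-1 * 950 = -950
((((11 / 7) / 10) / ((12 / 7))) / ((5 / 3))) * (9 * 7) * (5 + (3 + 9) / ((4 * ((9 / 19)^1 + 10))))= 182259 / 9950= 18.32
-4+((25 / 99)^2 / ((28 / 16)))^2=-18821431796 / 4706920449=-4.00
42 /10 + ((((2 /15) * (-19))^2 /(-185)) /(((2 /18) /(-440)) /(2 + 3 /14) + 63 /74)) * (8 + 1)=185260611 /48330275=3.83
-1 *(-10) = 10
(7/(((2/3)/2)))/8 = 21/8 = 2.62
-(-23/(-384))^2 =-529/147456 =-0.00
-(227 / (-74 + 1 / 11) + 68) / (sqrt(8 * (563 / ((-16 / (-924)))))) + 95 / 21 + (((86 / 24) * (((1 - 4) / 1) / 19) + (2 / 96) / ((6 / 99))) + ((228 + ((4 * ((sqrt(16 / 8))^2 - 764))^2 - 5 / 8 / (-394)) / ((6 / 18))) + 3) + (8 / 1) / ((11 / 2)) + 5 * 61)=771154517753569 / 27668256 - 7541 * sqrt(260106) / 30209454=27871453.63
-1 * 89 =-89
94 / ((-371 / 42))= -564 / 53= -10.64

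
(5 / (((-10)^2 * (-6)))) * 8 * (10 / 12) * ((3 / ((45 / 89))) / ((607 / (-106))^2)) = -500002 / 49740615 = -0.01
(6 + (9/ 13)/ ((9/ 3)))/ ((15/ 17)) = 459/ 65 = 7.06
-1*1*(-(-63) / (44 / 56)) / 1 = -882 / 11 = -80.18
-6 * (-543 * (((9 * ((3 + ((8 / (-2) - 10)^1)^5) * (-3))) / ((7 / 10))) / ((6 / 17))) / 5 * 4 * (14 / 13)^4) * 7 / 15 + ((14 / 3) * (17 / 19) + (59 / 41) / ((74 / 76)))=1187385066173007166888 / 12348205545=96158511602.83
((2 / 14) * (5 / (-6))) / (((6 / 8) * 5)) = -2 / 63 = -0.03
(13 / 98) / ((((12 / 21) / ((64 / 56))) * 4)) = 13 / 196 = 0.07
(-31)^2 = 961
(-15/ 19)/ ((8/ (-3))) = 45/ 152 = 0.30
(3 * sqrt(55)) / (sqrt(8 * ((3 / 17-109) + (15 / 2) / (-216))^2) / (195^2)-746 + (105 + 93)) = -71225103653308800 * sqrt(55) / 13010452264497170591-744174285660 * sqrt(110) / 13010452264497170591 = -0.04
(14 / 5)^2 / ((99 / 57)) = 3724 / 825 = 4.51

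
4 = 4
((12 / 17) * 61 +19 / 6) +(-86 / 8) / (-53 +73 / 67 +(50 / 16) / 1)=46.45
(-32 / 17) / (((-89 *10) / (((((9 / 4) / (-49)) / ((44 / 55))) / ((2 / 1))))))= -9 / 148274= -0.00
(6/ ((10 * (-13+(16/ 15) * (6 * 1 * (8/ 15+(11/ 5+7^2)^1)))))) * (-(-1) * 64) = 2880/ 23857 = 0.12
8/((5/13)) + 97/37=4333/185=23.42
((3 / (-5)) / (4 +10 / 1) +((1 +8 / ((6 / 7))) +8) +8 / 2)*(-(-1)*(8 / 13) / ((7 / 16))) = 299584 / 9555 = 31.35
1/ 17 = 0.06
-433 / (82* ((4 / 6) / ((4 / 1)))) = -1299 / 41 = -31.68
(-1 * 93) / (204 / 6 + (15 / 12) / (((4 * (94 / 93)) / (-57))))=-139872 / 24631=-5.68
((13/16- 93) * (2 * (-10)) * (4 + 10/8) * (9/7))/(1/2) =199125/8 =24890.62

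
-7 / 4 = -1.75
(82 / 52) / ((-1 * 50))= -41 / 1300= -0.03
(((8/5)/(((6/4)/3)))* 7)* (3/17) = 336/85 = 3.95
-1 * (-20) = 20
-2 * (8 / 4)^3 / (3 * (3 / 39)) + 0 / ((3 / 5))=-208 / 3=-69.33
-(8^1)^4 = -4096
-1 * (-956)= 956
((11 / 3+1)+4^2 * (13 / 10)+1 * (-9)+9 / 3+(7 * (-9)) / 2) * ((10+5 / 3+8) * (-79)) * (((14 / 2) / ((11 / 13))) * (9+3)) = 306237022 / 165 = 1855981.95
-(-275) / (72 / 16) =550 / 9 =61.11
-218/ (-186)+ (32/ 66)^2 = 47503/ 33759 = 1.41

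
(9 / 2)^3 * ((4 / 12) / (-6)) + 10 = 79 / 16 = 4.94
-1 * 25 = -25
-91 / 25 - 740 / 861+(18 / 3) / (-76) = -3744913 / 817950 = -4.58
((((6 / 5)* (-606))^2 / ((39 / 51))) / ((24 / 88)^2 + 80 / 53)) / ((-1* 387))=-160145743824 / 141944075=-1128.23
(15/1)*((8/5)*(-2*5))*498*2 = -239040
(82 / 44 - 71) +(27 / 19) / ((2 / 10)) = -25929 / 418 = -62.03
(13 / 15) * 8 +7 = 209 / 15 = 13.93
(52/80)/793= 0.00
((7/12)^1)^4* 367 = 881167/20736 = 42.49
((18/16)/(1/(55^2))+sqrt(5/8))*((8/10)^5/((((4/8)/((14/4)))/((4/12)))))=1792*sqrt(10)/9375+325248/125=2602.59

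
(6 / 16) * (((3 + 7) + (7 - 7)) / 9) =5 / 12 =0.42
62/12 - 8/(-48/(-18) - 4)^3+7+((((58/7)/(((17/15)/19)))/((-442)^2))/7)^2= 617401854507920107/39725588467435416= 15.54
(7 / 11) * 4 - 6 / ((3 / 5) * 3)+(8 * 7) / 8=205 / 33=6.21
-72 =-72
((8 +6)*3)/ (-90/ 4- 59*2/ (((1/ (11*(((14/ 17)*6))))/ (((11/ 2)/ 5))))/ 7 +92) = -7140/ 159521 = -0.04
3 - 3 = 0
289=289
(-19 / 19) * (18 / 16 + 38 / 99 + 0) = -1195 / 792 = -1.51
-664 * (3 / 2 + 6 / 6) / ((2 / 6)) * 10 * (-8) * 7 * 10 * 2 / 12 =4648000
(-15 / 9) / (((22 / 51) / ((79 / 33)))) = -6715 / 726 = -9.25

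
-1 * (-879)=879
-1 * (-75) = 75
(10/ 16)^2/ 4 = 0.10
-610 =-610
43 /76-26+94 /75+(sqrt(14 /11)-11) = -34.05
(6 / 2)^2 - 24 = -15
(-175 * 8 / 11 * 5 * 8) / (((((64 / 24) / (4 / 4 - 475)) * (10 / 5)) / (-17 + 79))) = 308574000 / 11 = 28052181.82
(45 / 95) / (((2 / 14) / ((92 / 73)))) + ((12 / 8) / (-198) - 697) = -126845863 / 183084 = -692.83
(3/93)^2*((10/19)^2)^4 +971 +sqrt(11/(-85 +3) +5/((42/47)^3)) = 973.62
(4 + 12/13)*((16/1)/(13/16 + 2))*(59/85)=966656/49725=19.44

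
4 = 4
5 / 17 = 0.29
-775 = -775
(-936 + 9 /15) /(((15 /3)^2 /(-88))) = 411576 /125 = 3292.61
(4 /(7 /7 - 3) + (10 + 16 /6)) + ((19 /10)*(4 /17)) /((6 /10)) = 194 /17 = 11.41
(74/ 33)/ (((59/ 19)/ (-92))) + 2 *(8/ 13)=-1650424/ 25311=-65.21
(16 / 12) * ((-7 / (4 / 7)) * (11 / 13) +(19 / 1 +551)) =29101 / 39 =746.18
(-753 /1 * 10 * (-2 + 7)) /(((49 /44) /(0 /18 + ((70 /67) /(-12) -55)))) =6114234500 /3283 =1862392.48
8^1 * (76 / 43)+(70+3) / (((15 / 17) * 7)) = 117203 / 4515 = 25.96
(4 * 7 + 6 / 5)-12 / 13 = 1838 / 65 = 28.28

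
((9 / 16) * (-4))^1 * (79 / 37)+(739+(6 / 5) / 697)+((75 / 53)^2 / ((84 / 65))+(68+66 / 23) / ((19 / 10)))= 1713056194678569 / 2215979397590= 773.05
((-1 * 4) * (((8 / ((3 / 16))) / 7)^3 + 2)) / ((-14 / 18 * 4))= 2115674 / 7203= 293.72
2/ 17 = 0.12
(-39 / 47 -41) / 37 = -1966 / 1739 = -1.13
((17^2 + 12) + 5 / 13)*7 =27426 / 13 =2109.69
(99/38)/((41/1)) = 99/1558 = 0.06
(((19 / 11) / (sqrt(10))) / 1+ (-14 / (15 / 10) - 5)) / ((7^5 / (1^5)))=-43 / 50421+ 19 * sqrt(10) / 1848770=-0.00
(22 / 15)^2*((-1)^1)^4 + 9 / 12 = 2611 / 900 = 2.90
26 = 26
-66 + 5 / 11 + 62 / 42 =-14800 / 231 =-64.07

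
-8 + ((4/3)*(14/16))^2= -239/36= -6.64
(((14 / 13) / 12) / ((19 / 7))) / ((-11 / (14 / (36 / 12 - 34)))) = 343 / 252681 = 0.00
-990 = -990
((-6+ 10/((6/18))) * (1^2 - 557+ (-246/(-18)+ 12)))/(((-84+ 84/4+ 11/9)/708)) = 20275704/139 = 145868.37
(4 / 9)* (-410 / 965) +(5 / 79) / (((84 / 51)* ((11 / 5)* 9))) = -0.19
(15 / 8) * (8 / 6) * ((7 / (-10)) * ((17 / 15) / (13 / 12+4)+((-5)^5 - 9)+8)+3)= 1670671 / 305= 5477.61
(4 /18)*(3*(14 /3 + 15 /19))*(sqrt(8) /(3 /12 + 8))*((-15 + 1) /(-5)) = 69664*sqrt(2) /28215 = 3.49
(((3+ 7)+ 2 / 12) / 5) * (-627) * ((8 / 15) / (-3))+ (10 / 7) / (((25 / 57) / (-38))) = 162032 / 1575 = 102.88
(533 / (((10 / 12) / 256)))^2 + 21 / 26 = 17426501075469 / 650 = 26810001654.57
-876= -876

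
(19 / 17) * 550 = 10450 / 17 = 614.71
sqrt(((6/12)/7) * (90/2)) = 3 * sqrt(70)/14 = 1.79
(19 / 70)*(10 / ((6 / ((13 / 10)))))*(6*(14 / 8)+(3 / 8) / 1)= 7163 / 1120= 6.40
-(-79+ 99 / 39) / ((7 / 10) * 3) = 36.41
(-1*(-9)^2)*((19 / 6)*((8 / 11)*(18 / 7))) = -36936 / 77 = -479.69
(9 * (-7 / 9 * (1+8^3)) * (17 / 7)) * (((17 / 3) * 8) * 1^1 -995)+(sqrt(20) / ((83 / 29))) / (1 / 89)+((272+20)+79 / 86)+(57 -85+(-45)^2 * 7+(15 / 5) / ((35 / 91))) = 5162 * sqrt(5) / 83+3567491009 / 430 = 8296629.79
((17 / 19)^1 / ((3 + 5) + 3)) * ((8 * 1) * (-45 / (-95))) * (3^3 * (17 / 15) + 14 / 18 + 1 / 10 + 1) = 198764 / 19855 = 10.01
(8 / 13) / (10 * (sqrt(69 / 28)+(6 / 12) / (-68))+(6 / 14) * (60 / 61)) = -469454048 / 539913867415+963530624 * sqrt(483) / 539913867415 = 0.04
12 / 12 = 1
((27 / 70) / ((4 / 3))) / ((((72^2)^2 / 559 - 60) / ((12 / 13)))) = 3483 / 626274040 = 0.00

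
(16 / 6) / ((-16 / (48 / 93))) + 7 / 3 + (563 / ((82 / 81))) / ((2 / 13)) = 55168303 / 15252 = 3617.12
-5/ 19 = -0.26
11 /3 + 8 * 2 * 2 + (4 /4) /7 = 35.81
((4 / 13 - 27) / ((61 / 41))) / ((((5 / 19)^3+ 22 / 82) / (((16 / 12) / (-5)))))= 8001805426 / 479213865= 16.70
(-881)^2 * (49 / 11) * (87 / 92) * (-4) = -3308774343 / 253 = -13078159.46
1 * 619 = 619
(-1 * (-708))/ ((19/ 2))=1416/ 19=74.53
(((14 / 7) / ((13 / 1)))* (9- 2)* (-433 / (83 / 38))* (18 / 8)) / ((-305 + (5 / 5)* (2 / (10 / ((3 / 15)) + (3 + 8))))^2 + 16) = -1928598021 / 373475505455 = -0.01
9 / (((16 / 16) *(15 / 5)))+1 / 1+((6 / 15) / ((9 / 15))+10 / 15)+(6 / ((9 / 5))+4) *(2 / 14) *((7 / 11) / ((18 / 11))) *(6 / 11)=5.56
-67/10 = -6.70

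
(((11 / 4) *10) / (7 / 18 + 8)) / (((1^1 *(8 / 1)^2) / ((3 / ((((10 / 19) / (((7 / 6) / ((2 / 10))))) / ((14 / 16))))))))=460845 / 309248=1.49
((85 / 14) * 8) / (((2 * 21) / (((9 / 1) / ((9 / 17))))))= 2890 / 147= 19.66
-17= -17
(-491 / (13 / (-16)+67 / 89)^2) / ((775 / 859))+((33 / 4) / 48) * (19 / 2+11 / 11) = -109471097679607 / 716720000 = -152739.00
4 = 4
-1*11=-11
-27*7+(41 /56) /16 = -169303 /896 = -188.95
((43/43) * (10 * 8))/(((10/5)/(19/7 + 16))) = 5240/7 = 748.57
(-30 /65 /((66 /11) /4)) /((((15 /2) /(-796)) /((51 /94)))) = 54128 /3055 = 17.72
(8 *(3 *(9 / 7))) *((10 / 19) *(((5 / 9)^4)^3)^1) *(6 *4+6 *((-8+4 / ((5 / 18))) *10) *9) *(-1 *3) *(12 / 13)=-90625000000000 / 669850025481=-135.29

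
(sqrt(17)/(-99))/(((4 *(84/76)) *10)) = -19 *sqrt(17)/83160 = -0.00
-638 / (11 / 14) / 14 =-58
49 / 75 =0.65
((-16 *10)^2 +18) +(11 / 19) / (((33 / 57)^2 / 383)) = 289075 / 11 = 26279.55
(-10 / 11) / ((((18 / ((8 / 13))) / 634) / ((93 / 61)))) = -30.04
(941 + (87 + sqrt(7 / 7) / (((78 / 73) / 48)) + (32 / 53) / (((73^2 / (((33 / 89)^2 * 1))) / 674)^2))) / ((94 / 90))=59272311344770936813500 / 57699034620084257023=1027.27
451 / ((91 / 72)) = 32472 / 91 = 356.84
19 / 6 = 3.17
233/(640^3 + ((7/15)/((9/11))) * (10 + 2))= 10485/11796480308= 0.00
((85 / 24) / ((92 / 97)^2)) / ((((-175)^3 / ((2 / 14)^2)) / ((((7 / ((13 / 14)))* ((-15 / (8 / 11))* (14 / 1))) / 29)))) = 1759483 / 1563554720000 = 0.00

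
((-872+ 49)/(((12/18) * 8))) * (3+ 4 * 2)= -27159/16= -1697.44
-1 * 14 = -14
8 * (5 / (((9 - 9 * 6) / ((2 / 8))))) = -2 / 9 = -0.22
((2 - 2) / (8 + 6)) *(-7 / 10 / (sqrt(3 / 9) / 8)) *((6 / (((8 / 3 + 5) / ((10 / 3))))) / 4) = 0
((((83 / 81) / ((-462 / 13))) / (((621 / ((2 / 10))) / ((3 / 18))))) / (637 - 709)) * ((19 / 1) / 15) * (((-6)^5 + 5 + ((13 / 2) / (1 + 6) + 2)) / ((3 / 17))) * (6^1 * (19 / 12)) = -0.01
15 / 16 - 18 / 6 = -33 / 16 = -2.06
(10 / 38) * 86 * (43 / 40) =24.33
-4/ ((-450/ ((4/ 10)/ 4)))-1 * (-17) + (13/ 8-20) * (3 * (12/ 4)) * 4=-1450123/ 2250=-644.50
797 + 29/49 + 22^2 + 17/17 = 62847/49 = 1282.59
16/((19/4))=64/19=3.37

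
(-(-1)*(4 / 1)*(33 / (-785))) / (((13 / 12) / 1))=-1584 / 10205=-0.16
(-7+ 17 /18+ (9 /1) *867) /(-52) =-140345 /936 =-149.94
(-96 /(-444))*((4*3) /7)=96 /259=0.37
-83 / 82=-1.01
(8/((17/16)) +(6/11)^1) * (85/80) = 755/88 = 8.58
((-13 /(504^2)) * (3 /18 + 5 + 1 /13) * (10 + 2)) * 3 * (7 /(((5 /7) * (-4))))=0.02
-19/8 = -2.38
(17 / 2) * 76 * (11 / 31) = 7106 / 31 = 229.23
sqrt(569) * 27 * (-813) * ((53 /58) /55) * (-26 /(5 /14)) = 211739346 * sqrt(569) /7975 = 633325.55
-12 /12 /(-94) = 1 /94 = 0.01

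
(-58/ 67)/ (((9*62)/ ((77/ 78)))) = -2233/ 1458054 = -0.00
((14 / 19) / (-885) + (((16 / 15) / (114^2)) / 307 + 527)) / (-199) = -465201693263 / 175664673945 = -2.65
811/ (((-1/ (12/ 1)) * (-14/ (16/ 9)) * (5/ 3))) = 25952/ 35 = 741.49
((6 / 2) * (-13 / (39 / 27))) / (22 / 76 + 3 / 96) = -5472 / 65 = -84.18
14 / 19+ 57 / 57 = 33 / 19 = 1.74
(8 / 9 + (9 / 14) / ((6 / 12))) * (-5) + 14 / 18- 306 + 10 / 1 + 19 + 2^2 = -5945 / 21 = -283.10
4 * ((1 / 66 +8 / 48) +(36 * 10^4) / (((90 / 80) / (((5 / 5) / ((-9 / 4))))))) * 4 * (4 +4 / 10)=-450559424 / 45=-10012431.64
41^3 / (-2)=-68921 / 2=-34460.50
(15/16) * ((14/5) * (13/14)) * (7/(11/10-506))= -455/13464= -0.03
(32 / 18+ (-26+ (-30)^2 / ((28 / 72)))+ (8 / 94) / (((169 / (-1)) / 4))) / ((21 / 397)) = 454949047478 / 10508589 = 43293.07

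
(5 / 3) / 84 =5 / 252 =0.02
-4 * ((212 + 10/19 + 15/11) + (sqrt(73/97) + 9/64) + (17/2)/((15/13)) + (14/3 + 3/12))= -45407623/50160 -4 * sqrt(7081)/97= -908.73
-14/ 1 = -14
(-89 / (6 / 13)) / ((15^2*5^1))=-1157 / 6750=-0.17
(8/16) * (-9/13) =-9/26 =-0.35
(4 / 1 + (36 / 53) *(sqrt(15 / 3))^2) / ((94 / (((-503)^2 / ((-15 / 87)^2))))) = 41704991524 / 62275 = 669690.75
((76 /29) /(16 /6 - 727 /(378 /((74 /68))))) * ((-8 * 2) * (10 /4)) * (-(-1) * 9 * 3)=-1054892160 /213817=-4933.62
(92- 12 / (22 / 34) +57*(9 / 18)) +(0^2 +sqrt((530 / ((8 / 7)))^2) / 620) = 560345 / 5456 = 102.70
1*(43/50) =43/50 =0.86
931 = 931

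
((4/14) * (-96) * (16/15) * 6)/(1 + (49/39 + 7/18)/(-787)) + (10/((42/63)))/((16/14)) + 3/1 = -8221998921/51456440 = -159.79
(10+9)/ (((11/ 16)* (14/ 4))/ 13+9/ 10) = 39520/ 2257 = 17.51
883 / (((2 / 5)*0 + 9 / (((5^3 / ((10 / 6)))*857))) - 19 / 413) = -7813247575 / 405836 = -19252.23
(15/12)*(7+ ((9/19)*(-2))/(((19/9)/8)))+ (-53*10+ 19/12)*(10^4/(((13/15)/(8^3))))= -58600985519985/18772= -3121723072.66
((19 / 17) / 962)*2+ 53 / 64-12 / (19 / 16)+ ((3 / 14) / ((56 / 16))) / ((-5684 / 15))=-6421411945517 / 692337300928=-9.27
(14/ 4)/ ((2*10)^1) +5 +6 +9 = 807/ 40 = 20.18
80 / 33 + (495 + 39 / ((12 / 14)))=35833 / 66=542.92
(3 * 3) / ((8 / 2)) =9 / 4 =2.25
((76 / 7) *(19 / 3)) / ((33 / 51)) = 24548 / 231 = 106.27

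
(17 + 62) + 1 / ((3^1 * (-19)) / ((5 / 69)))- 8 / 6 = 305458 / 3933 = 77.67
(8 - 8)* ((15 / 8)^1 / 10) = 0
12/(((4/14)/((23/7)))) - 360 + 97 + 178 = 53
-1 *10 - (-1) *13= 3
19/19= 1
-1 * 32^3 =-32768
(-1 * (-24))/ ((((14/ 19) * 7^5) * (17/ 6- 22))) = -0.00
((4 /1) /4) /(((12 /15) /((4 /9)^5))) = 1280 /59049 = 0.02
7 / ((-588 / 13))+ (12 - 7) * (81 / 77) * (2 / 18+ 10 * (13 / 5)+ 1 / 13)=1652701 / 12012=137.59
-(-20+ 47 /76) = 1473 /76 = 19.38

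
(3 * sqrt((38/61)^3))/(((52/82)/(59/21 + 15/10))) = 140999 * sqrt(2318)/677222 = 10.02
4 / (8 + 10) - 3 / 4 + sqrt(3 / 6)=-19 / 36 + sqrt(2) / 2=0.18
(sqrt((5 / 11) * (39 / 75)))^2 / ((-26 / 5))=-1 / 22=-0.05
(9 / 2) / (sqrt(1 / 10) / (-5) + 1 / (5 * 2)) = 15 * sqrt(10) + 75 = 122.43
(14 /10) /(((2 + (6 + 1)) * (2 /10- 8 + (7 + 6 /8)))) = -28 /9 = -3.11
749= 749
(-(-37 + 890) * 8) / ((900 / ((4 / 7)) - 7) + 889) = -6824 / 2457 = -2.78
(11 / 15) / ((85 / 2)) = 22 / 1275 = 0.02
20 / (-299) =-20 / 299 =-0.07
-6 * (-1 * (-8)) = -48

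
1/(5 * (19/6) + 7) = 0.04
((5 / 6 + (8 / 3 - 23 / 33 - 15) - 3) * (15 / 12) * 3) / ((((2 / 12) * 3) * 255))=-59 / 132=-0.45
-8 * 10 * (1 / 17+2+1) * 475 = -1976000 / 17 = -116235.29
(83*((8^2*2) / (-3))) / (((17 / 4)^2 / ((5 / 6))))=-424960 / 2601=-163.38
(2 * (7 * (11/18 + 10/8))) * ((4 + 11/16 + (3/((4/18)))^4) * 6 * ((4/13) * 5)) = 103867085/13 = 7989775.77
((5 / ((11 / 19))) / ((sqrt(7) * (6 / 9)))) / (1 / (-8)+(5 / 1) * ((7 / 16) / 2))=4560 * sqrt(7) / 2387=5.05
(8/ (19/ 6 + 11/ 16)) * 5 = 384/ 37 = 10.38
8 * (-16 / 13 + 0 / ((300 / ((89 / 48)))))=-128 / 13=-9.85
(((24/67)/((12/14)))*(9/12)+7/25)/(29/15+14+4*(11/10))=2982/102175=0.03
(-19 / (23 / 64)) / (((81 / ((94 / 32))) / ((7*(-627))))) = 8415.19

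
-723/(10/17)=-12291/10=-1229.10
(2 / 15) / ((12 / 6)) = 1 / 15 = 0.07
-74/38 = -37/19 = -1.95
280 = 280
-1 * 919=-919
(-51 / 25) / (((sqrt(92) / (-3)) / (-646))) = -49419 * sqrt(23) / 575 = -412.18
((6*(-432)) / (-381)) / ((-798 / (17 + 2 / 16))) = -2466 / 16891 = -0.15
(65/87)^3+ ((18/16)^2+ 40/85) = 1542704167/716451264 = 2.15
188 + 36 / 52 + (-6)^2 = 2921 / 13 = 224.69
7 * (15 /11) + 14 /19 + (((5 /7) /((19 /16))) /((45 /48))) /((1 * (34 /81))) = 11.81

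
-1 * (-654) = 654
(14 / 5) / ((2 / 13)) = 91 / 5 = 18.20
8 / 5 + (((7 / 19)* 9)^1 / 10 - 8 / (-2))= 1127 / 190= 5.93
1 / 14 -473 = -472.93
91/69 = 1.32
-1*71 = -71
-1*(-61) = 61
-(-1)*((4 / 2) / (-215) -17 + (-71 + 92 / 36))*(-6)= 512.72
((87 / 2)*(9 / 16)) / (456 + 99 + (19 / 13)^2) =132327 / 3012992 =0.04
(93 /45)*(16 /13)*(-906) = -149792 /65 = -2304.49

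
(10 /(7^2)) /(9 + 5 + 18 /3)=1 /98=0.01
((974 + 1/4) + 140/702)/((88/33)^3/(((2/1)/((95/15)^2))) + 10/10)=12313143/4818268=2.56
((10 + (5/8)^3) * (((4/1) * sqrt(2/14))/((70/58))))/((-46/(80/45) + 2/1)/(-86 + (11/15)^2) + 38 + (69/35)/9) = 0.33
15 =15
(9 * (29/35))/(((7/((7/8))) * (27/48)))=58/35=1.66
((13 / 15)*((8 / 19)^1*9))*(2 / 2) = 3.28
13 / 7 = 1.86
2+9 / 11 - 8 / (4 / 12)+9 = -134 / 11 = -12.18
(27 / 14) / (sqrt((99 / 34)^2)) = 51 / 77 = 0.66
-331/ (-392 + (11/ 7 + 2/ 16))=18536/ 21857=0.85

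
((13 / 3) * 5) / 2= 65 / 6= 10.83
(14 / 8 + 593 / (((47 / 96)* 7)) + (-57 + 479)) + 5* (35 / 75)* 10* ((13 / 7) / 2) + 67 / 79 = 193154155 / 311892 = 619.30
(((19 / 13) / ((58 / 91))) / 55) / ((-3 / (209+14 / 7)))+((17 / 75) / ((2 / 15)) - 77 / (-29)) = 6808 / 4785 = 1.42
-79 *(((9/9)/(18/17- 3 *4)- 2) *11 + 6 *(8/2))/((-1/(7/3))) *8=409220/279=1466.74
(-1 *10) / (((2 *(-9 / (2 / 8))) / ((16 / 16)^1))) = 5 / 36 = 0.14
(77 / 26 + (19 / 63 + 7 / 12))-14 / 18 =1117 / 364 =3.07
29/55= 0.53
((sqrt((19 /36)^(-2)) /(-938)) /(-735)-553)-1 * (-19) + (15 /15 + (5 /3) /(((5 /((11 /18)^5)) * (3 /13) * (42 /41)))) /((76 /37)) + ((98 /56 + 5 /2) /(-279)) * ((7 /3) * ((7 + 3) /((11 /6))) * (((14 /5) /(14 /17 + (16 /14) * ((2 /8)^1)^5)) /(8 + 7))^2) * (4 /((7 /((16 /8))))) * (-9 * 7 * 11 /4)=-6434424028562873433655917181 /12106439303083329135456000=-531.49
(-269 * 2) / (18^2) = -269 / 162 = -1.66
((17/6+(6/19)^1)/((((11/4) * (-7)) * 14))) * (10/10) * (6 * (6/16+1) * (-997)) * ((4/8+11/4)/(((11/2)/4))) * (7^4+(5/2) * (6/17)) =8635966144/15827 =545647.70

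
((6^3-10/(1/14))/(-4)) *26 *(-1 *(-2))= -988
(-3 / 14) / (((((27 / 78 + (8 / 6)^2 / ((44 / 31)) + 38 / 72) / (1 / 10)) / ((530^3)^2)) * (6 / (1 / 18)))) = -158475182072350000 / 76629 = -2068083650737.32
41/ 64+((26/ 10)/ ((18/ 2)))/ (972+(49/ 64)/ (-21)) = 114822703/ 179152320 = 0.64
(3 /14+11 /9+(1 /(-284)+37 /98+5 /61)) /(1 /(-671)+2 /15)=795218545 /55399596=14.35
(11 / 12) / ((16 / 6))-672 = -671.66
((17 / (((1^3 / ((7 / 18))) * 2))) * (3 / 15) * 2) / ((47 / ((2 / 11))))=119 / 23265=0.01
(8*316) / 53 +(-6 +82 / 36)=41953 / 954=43.98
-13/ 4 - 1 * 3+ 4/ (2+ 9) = -259/ 44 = -5.89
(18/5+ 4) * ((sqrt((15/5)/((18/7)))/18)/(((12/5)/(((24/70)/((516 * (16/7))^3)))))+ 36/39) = 931 * sqrt(42)/151940243128320+ 456/65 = 7.02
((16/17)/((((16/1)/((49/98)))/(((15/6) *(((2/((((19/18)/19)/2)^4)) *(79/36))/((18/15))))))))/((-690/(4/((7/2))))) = -2047680/2737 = -748.15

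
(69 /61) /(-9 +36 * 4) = 23 /2745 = 0.01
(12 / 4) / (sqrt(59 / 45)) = 9* sqrt(295) / 59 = 2.62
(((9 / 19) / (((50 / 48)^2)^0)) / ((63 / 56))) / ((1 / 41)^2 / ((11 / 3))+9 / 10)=1479280 / 3162531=0.47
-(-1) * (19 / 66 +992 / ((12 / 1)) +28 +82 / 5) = 14009 / 110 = 127.35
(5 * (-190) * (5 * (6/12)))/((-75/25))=2375/3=791.67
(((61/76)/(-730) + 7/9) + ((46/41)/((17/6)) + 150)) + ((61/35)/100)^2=16112464292391121/106582974750000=151.17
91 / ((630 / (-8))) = -52 / 45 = -1.16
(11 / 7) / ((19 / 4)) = 44 / 133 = 0.33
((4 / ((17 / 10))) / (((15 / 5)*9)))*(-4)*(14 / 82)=-1120 / 18819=-0.06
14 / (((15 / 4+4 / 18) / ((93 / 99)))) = 5208 / 1573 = 3.31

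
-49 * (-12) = 588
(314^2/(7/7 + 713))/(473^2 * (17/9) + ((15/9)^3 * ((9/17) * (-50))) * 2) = 147894/452341267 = 0.00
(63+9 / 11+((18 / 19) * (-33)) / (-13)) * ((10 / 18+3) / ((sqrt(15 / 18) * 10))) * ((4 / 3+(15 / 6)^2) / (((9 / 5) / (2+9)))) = 186592 * sqrt(30) / 855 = 1195.33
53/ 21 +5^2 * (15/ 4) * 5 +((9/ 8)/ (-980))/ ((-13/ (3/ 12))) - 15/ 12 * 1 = 574857947/ 1223040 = 470.02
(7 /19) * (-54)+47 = 515 /19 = 27.11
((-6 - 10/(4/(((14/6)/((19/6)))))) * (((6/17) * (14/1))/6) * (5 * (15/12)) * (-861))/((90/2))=1496705/1938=772.29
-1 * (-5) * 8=40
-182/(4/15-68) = 1365/508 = 2.69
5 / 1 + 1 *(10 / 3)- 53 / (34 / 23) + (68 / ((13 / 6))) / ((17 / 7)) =-19355 / 1326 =-14.60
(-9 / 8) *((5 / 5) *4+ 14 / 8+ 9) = -16.59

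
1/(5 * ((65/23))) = 23/325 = 0.07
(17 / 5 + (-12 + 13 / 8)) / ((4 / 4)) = -279 / 40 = -6.98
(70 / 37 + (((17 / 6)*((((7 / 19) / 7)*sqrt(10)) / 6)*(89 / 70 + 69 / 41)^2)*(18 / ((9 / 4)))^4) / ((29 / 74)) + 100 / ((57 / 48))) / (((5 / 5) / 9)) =65303.85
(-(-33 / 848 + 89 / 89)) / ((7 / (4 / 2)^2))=-815 / 1484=-0.55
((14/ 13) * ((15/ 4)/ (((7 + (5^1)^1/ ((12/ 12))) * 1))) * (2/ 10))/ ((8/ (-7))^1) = -49/ 832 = -0.06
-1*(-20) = 20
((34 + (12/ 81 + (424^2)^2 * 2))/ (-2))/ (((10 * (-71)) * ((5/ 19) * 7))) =16579857429047/ 670950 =24711017.85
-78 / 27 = -26 / 9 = -2.89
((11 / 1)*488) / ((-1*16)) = -671 / 2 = -335.50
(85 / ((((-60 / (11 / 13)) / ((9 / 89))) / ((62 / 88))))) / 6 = -527 / 37024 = -0.01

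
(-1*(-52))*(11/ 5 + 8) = 2652/ 5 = 530.40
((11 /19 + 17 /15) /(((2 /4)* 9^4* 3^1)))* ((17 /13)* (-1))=-16592 /72925515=-0.00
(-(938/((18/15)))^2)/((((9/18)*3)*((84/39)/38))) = -194037025/27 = -7186556.48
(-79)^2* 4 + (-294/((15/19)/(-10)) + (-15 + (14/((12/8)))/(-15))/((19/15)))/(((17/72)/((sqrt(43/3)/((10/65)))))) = 24964 + 34060* sqrt(129) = 411811.24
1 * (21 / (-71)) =-21 / 71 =-0.30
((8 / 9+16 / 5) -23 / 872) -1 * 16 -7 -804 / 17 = -44181779 / 667080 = -66.23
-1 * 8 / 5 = -8 / 5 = -1.60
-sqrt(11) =-3.32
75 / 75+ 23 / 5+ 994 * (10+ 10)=99428 / 5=19885.60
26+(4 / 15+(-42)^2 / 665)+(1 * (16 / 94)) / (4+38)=2711998 / 93765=28.92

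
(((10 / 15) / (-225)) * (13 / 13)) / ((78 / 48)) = -16 / 8775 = -0.00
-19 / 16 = -1.19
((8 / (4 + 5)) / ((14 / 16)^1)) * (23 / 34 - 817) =-126880 / 153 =-829.28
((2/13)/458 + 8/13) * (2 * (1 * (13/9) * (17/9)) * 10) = 33.60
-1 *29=-29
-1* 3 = -3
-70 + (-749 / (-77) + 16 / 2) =-575 / 11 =-52.27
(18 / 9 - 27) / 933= -25 / 933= -0.03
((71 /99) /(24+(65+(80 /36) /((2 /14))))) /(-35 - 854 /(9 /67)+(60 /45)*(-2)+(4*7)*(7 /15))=-3195 /2972776147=-0.00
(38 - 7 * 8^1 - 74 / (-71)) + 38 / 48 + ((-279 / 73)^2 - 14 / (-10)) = -7220183 / 45403080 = -0.16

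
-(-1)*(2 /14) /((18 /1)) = 1 /126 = 0.01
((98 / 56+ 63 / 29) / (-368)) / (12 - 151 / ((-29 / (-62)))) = 455 / 13268608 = 0.00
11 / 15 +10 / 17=337 / 255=1.32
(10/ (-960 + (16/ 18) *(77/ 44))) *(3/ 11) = -135/ 47443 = -0.00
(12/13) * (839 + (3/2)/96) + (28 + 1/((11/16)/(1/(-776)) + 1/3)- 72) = 486051613/665392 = 730.47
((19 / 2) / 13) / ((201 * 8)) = 19 / 41808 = 0.00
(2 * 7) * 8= 112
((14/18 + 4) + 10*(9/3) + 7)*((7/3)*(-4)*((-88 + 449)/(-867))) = 3800608/23409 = 162.36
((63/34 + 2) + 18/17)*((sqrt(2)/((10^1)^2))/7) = 167*sqrt(2)/23800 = 0.01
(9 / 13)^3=729 / 2197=0.33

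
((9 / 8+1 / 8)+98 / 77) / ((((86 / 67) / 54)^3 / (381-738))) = -234588595697883 / 3498308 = -67057730.68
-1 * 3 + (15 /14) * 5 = 33 /14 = 2.36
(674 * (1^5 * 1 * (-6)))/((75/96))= -129408/25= -5176.32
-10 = -10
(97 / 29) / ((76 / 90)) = 4365 / 1102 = 3.96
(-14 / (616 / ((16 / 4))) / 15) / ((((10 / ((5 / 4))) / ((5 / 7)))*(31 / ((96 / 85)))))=-4 / 202895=-0.00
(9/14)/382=0.00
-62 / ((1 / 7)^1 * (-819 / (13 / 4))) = 31 / 18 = 1.72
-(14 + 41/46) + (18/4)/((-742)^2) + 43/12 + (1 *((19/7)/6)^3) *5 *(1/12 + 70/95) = -627713679011/57439240992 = -10.93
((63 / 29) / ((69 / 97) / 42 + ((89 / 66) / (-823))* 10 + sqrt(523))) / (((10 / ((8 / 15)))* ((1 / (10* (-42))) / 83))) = 439491615986963232 / 103156543323322000835 - 796643018650667466432* sqrt(523) / 103156543323322000835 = -176.61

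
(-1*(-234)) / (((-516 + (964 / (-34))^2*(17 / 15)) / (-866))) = -12918555 / 25186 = -512.93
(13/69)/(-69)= -13/4761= -0.00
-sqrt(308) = -2*sqrt(77) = -17.55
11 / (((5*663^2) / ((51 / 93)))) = 11 / 4007835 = 0.00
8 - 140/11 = -52/11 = -4.73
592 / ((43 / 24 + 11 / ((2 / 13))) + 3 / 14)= 99456 / 12349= 8.05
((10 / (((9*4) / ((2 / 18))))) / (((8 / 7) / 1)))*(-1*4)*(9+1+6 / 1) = -140 / 81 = -1.73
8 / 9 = 0.89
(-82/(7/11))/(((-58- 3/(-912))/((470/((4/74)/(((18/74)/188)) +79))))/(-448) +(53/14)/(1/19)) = -1.79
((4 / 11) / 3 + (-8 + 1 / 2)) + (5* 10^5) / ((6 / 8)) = 666659.29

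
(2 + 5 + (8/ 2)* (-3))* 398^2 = -792020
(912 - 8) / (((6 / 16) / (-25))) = -60266.67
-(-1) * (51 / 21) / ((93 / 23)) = 391 / 651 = 0.60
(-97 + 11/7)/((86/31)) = -10354/301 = -34.40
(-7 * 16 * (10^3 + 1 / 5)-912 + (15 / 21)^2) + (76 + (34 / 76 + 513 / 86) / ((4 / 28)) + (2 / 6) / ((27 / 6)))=-609692394572 / 5404455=-112812.93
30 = 30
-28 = -28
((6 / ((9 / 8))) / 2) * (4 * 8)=256 / 3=85.33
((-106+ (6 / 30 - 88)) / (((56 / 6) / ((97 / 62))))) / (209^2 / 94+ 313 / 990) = -1312048287 / 18780747608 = -0.07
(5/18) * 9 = 5/2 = 2.50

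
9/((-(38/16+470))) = -72/3779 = -0.02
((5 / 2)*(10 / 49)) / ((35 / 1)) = 5 / 343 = 0.01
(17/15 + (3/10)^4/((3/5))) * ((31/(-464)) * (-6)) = 213311/464000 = 0.46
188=188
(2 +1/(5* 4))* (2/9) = 41/90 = 0.46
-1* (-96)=96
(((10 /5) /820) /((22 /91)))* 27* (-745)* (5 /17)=-1830465 /30668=-59.69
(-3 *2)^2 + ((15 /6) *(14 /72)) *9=323 /8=40.38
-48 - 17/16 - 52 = -1617/16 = -101.06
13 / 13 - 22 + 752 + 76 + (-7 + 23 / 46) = 1601 / 2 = 800.50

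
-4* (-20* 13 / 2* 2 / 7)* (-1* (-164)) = 170560 / 7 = 24365.71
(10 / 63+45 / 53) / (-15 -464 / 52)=-43745 / 1038429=-0.04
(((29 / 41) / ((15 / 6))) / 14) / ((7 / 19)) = 551 / 10045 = 0.05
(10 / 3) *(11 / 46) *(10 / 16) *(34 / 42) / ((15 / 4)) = 935 / 8694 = 0.11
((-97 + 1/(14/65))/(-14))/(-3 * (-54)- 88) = 1293/14504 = 0.09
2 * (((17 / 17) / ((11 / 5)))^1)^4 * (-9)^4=8201250 / 14641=560.16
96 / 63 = 32 / 21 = 1.52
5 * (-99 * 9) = -4455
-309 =-309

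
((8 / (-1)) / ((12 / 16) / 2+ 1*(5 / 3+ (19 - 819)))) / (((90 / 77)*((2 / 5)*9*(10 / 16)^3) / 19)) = 1089536 / 5875875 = 0.19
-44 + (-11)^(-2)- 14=-7017 / 121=-57.99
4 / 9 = 0.44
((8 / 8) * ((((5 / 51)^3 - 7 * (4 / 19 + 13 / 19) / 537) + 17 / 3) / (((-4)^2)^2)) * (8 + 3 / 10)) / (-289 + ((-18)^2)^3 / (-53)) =-11224741742809 / 39299560313319912960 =-0.00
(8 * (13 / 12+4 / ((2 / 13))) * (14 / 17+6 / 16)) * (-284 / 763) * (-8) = 773.26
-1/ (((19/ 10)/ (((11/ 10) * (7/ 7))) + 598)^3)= -1331/ 287104138173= -0.00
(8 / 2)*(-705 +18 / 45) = -2818.40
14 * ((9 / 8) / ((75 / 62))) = 651 / 50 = 13.02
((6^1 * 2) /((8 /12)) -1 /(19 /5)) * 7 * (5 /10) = 2359 /38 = 62.08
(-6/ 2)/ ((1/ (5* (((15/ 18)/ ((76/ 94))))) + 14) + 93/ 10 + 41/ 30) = -10575/ 87634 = -0.12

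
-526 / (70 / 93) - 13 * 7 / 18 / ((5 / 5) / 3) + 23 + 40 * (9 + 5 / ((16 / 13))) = -17692 / 105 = -168.50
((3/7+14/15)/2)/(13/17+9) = 2431/34860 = 0.07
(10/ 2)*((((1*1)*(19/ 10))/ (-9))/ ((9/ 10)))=-95/ 81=-1.17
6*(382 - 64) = 1908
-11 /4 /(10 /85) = -187 /8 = -23.38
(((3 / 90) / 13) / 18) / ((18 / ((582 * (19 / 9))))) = 1843 / 189540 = 0.01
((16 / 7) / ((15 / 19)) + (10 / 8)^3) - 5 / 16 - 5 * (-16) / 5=138001 / 6720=20.54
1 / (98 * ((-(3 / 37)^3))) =-50653 / 2646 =-19.14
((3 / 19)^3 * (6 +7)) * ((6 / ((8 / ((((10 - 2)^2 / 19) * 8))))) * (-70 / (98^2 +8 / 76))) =-0.01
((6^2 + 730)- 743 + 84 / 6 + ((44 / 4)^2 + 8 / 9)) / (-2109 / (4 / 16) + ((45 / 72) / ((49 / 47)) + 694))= -43120 / 2100897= -0.02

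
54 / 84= 0.64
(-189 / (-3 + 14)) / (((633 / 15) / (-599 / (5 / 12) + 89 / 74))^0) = -17.18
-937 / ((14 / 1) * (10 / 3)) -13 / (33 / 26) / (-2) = -69103 / 4620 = -14.96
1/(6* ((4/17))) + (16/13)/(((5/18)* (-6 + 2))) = -623/1560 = -0.40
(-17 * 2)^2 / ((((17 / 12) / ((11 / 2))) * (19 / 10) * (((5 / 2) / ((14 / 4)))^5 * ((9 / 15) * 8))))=6285818 / 2375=2646.66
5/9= 0.56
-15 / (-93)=5 / 31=0.16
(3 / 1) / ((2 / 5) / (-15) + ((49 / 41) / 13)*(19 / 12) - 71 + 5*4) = -159900 / 2711963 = -0.06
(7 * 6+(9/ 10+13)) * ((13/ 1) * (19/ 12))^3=8423695657/ 17280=487482.39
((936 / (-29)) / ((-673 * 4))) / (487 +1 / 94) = 21996 / 893468743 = 0.00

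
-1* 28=-28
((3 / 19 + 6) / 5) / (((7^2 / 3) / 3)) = 1053 / 4655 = 0.23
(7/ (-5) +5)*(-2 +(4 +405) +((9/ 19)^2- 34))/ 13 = 2425212/ 23465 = 103.35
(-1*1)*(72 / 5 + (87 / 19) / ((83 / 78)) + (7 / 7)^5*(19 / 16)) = -2509399 / 126160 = -19.89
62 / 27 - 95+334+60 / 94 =307015 / 1269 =241.93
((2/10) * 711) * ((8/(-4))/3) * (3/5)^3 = -12798/625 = -20.48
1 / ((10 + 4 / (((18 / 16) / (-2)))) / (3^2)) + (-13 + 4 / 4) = -231 / 26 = -8.88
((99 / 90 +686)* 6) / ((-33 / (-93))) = 639003 / 55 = 11618.24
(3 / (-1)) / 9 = -1 / 3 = -0.33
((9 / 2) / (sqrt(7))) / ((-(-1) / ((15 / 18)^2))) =25 * sqrt(7) / 56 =1.18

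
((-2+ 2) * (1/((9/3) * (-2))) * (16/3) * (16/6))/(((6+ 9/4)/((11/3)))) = 0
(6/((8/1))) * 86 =129/2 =64.50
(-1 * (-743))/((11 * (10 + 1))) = 6.14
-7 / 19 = -0.37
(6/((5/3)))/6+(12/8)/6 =17/20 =0.85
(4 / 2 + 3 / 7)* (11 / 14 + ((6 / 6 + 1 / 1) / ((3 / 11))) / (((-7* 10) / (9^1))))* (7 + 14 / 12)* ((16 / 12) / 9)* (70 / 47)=-2618 / 3807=-0.69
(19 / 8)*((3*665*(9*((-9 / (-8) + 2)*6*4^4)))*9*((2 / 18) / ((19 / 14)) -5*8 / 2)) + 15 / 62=-36692837999.76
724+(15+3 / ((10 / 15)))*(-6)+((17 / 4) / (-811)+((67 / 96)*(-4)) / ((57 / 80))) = 334541081 / 554724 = 603.08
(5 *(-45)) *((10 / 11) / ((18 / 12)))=-1500 / 11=-136.36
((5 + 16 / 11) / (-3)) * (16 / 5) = -1136 / 165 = -6.88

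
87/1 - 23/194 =86.88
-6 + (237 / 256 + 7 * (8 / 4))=8.93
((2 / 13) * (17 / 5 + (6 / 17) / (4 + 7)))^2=41190724 / 147744025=0.28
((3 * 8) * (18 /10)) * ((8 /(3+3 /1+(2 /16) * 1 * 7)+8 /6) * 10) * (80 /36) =2397.09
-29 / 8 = -3.62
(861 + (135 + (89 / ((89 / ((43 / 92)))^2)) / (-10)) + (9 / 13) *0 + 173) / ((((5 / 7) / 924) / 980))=697728047504103 / 470810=1481973720.83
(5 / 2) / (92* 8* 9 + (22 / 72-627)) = 0.00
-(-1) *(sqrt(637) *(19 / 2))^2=57489.25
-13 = -13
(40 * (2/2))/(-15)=-8/3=-2.67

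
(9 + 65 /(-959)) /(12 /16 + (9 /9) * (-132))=-34264 /503475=-0.07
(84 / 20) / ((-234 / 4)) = -14 / 195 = -0.07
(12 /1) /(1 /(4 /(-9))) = -16 /3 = -5.33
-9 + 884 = 875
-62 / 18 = -31 / 9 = -3.44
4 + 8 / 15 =68 / 15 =4.53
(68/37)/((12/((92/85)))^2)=2116/141525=0.01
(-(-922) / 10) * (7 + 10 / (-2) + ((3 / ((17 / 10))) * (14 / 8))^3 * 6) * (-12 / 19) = -4857343557 / 466735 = -10407.07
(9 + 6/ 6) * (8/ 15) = 16/ 3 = 5.33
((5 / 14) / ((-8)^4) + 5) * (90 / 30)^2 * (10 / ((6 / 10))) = 21504375 / 28672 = 750.01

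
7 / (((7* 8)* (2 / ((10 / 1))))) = 5 / 8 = 0.62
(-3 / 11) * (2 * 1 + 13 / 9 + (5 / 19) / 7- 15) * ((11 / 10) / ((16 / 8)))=13787 / 7980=1.73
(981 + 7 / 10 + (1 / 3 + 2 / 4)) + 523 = 1505.53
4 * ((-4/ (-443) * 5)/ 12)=0.02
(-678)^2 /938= 229842 /469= 490.07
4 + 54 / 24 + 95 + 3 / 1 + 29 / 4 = 223 / 2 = 111.50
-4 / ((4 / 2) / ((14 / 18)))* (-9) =14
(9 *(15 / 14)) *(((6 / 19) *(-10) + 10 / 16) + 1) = -31455 / 2128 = -14.78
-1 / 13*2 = -2 / 13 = -0.15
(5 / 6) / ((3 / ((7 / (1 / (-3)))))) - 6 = -71 / 6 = -11.83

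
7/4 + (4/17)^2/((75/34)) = 9053/5100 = 1.78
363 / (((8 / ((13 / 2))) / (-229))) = -1080651 / 16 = -67540.69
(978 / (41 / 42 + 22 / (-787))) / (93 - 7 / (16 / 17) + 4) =517228992 / 44914519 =11.52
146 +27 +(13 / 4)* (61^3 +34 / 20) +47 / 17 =501751287 / 680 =737869.54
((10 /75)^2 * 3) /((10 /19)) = 38 /375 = 0.10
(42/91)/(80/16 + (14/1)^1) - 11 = -2711/247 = -10.98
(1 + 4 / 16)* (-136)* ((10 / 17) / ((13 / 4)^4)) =-25600 / 28561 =-0.90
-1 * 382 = -382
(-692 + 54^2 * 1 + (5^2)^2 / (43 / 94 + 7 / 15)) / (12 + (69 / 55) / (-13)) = 2702072230 / 11089833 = 243.65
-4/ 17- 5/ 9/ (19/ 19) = -121/ 153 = -0.79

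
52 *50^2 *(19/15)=494000/3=164666.67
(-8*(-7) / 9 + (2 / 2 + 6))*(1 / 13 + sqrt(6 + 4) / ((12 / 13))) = 119 / 117 + 1547*sqrt(10) / 108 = 46.31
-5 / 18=-0.28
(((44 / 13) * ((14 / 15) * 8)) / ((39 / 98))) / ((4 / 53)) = 6399008 / 7605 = 841.42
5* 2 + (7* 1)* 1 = 17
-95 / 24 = -3.96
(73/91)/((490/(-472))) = -17228/22295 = -0.77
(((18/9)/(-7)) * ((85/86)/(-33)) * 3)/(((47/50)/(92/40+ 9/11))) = 0.09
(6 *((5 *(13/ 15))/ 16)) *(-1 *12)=-39/ 2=-19.50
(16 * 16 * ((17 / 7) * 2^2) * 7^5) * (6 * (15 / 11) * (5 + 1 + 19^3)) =25824034252800 / 11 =2347639477527.27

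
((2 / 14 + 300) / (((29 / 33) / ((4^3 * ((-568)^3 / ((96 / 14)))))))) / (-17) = 16940402935808 / 493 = 34361872080.75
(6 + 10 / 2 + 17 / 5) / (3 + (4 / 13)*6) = 104 / 35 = 2.97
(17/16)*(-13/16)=-221/256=-0.86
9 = 9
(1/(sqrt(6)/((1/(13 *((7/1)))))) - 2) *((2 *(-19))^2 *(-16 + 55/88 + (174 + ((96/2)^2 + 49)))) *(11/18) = -79789303/18 + 79789303 *sqrt(6)/19656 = -4422795.88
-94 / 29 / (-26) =47 / 377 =0.12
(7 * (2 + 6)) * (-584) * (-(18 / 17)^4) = 3433135104 / 83521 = 41105.05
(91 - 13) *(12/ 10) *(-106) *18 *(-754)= 673279776/ 5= 134655955.20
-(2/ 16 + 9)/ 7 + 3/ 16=-125/ 112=-1.12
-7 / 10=-0.70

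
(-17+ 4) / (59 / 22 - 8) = 2.44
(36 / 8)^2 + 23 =173 / 4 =43.25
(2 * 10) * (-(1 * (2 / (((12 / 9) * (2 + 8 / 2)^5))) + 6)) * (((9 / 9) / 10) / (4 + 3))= -31105 / 18144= -1.71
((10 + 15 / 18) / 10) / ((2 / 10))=5.42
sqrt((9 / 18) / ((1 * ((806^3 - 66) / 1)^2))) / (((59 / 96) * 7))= 24 * sqrt(2) / 108124752575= 0.00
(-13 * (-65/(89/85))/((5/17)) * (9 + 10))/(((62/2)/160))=742383200/2759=269076.91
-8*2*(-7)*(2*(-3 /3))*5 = -1120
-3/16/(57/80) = -5/19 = -0.26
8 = 8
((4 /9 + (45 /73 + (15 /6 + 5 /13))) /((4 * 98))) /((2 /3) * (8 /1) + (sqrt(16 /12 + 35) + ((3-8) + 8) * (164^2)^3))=0.00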